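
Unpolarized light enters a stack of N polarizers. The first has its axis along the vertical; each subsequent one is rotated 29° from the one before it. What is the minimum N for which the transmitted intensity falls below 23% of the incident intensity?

First polarizer halves the unpolarized light: factor 1/2.
Each further stage multiplies by cos²(29°) = 0.765.
After N polarizers: T = 0.5·0.765^(N−1). Require T < 0.23 ⇒ N−1 > ln(0.23/0.5)/ln(0.765) = 2.90, so N−1 ≥ 3 and N = 4.
Check: N=4 gives T = 0.2238 < 0.23; N=3 gives T = 0.2926.

N = 4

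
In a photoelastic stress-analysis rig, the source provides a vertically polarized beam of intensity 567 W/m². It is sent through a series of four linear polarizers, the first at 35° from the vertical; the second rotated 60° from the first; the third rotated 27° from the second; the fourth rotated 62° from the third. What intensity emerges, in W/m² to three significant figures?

I₁ = 567 W/m² · cos²(35°) = 380.5 W/m².
I₂ = I₁ · cos²(60°) = 380.5 · 0.25 = 95.12 W/m².
I₃ = I₂ · cos²(27°) = 95.12 · 0.7939 = 75.51 W/m².
I₄ = I₃ · cos²(62°) = 75.51 · 0.2204 = 16.64 W/m².

I ≈ 16.6 W/m²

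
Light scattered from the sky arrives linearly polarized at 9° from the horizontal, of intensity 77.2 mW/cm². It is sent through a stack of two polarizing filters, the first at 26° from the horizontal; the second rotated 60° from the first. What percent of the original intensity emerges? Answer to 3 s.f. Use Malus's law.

By Malus's law, I₁ = 77.2 mW/cm² · cos²(17°) = 70.6 mW/cm².
I₂ = I₁ · cos²(60°) = 70.6 · 0.25 = 17.65 mW/cm².
That is 22.86% of the incident intensity.

≈ 22.9%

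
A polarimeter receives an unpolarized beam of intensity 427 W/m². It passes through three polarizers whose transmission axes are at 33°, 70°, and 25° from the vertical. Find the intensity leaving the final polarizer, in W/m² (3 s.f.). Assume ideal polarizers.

I ≈ 68.1 W/m²

Unpolarized light through the first polarizer → I₁ = 427 W/m²/2 = 213.5 W/m², polarized at 33°.
I₂ = I₁ · cos²(37°) = 213.5 · 0.6378 = 136.2 W/m².
I₃ = I₂ · cos²(45°) = 136.2 · 0.5 = 68.09 W/m².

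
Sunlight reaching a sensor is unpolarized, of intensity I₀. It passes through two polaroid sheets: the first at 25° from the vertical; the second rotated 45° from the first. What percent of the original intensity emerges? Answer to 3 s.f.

≈ 25.0%

Unpolarized light through the first polarizer → I₁ = ½ I₀, now polarized at 25°.
I₂ = I₁ cos²(45°) = 0.5 · 0.5 I₀ = 0.25 I₀.
That is 25% of the incident intensity.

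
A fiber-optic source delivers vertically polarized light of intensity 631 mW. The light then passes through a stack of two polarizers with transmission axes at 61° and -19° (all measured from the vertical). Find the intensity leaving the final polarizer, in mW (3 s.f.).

I ≈ 4.47 mW

I₁ = 631 mW · cos²(61°) = 148.3 mW.
I₂ = I₁ · cos²(80°) = 148.3 · 0.03015 = 4.472 mW.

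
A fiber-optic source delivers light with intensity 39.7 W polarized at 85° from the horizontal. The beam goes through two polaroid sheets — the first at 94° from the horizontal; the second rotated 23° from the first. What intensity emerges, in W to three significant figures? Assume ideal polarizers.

I₁ = 39.7 W · cos²(9°) = 38.73 W.
I₂ = I₁ · cos²(23°) = 38.73 · 0.8473 = 32.82 W.

I ≈ 32.8 W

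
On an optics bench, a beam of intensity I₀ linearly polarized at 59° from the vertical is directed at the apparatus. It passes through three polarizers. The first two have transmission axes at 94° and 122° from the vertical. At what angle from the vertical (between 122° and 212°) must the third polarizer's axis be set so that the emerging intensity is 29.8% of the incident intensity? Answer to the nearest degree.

I₁ = I₀ cos²(94° − 59°) = I₀ cos²(35°) = 0.671 I₀.
I₂ = I₁ cos²(122° − 94°) = 0.671 I₀ · cos²(28°) = 0.5231 I₀.
Need I₃/I₀ = 0.298, so cos²(θ − 122°) = 0.298 / 0.5231 = 0.5697.
θ − 122° = arccos(√0.5697) = 41.0°, giving θ ≈ 122 + 41.0 = 163.0°.

θ ≈ 163°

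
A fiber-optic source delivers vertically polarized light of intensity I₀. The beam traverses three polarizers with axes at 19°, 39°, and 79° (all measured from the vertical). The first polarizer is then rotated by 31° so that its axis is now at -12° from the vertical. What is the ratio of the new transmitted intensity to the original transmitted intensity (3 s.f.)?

I_new/I_old ≈ 0.480

Before rotation:
I₁ = I₀ cos²(19° − 0°) = I₀ cos²(19°) = 0.894 I₀.
I₂ = I₁ cos²(39° − 19°) = 0.894 I₀ · cos²(20°) = 0.7894 I₀.
I₃ = I₂ cos²(79° − 39°) = 0.7894 I₀ · cos²(40°) = 0.4633 I₀.
After rotation:
I₁ = I₀ cos²(-12° − 0°) = I₀ cos²(12°) = 0.9568 I₀.
I₂ = I₁ cos²(39° + 12°) = 0.9568 I₀ · cos²(51°) = 0.3789 I₀.
I₃ = I₂ cos²(79° − 39°) = 0.3789 I₀ · cos²(40°) = 0.2224 I₀.
Ratio = 0.2224 / 0.4633 = 0.48.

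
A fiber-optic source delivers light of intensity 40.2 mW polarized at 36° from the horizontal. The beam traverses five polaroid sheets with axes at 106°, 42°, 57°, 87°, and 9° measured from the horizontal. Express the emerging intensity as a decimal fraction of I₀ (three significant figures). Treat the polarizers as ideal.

I₁ = 40.2 mW · cos²(70°) = 4.703 mW.
I₂ = I₁ · cos²(64°) = 4.703 · 0.1922 = 0.9037 mW.
I₃ = I₂ · cos²(15°) = 0.9037 · 0.933 = 0.8431 mW.
I₄ = I₃ · cos²(30°) = 0.8431 · 0.75 = 0.6324 mW.
I₅ = I₄ · cos²(78°) = 0.6324 · 0.04323 = 0.02734 mW.
Transmitted fraction = 0.00068.

I/I₀ ≈ 0.000680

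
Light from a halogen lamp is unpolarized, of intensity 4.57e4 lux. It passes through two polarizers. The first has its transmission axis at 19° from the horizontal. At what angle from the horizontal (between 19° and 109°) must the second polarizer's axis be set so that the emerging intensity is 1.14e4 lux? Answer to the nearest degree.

θ ≈ 64°

Unpolarized light through the first polarizer → I₁ = ½ I₀, now polarized at 19°.
Target fraction: 1.14e4 / 4.57e4 lux = 0.2495 of I₀.
Need I₂/I₀ = 0.2495, so cos²(θ − 19°) = 0.2495 / 0.5 = 0.4989.
θ − 19° = arccos(√0.4989) = 45.1°, giving θ ≈ 19 + 45.1 = 64.1°.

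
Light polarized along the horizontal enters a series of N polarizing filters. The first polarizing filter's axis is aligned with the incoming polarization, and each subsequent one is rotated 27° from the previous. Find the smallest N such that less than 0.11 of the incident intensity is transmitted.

N = 11

First polarizer is aligned with the polarization: full transmission.
Each further stage multiplies by cos²(27°) = 0.7939.
After N polarizers: T = 0.7939^(N−1). Require T < 0.11 ⇒ N−1 > ln(0.11)/ln(0.7939) = 9.56, so N−1 ≥ 10 and N = 11.
Check: N=11 gives T = 0.09945 < 0.11; N=10 gives T = 0.1253.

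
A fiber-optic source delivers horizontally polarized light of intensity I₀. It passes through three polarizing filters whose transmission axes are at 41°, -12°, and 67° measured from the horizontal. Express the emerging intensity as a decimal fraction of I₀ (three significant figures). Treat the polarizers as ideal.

≈ 0.00751 I₀

I₁ = I₀ cos²(41° − 0°) = I₀ cos²(41°) = 0.5696 I₀.
I₂ = I₁ cos²(-12° − 41°) = 0.5696 I₀ · cos²(53°) = 0.2063 I₀.
I₃ = I₂ cos²(67° + 12°) = 0.2063 I₀ · cos²(79°) = 0.007511 I₀.
Transmitted fraction = 0.007511.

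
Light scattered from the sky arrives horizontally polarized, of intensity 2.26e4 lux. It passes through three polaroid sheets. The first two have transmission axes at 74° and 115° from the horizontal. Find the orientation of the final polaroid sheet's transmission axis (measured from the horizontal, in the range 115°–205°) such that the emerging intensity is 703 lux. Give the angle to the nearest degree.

θ ≈ 147°

I₁ = I₀ cos²(74° − 0°) = I₀ cos²(74°) = 0.07598 I₀.
I₂ = I₁ cos²(115° − 74°) = 0.07598 I₀ · cos²(41°) = 0.04327 I₀.
Target fraction: 703 / 2.26e4 lux = 0.03111 of I₀.
Need I₃/I₀ = 0.03111, so cos²(θ − 115°) = 0.03111 / 0.04327 = 0.7188.
θ − 115° = arccos(√0.7188) = 32.0°, giving θ ≈ 115 + 32.0 = 147.0°.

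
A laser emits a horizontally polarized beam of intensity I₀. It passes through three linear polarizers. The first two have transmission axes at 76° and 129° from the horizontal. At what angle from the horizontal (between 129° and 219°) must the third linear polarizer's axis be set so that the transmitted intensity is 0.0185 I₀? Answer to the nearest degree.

θ ≈ 150°

By Malus's law, I₁ = I₀ cos²(76° − 0°) = I₀ cos²(76°) = 0.05853 I₀.
I₂ = I₁ cos²(129° − 76°) = 0.05853 I₀ · cos²(53°) = 0.0212 I₀.
Need I₃/I₀ = 0.0185, so cos²(θ − 129°) = 0.0185 / 0.0212 = 0.8728.
θ − 129° = arccos(√0.8728) = 20.9°, giving θ ≈ 129 + 20.9 = 149.9°.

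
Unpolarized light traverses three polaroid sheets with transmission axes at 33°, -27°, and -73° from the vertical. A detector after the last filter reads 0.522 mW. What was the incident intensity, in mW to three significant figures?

Unpolarized light through the first polarizer → I₁ = ½ I₀, now polarized at 33°.
I₂ = I₁ cos²(-27° − 33°) = 0.5 I₀ · cos²(60°) = 0.125 I₀.
I₃ = I₂ cos²(-73° + 27°) = 0.125 I₀ · cos²(46°) = 0.06032 I₀.
So 0.522 mW = 0.06032 I₀, giving I₀ = 0.522/0.06032 = 8.654 mW.

I₀ ≈ 8.65 mW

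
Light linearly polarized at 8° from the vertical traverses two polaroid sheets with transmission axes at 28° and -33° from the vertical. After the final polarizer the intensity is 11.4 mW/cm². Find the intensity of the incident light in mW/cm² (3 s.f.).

I₀ ≈ 54.9 mW/cm²

I₁ = I₀ cos²(28° − 8°) = I₀ cos²(20°) = 0.883 I₀.
I₂ = I₁ cos²(-33° − 28°) = 0.883 I₀ · cos²(61°) = 0.2075 I₀.
So 11.4 mW/cm² = 0.2075 I₀, giving I₀ = 11.4/0.2075 = 54.93 mW/cm².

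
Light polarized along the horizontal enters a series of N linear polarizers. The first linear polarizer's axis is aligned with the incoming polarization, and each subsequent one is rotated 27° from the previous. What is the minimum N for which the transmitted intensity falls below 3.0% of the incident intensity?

N = 17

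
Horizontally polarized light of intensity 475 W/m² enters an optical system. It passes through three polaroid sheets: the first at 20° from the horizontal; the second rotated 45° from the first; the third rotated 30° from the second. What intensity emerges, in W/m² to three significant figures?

I ≈ 157 W/m²

I₁ = 475 W/m² · cos²(20°) = 419.4 W/m².
I₂ = I₁ · cos²(45°) = 419.4 · 0.5 = 209.7 W/m².
I₃ = I₂ · cos²(30°) = 209.7 · 0.75 = 157.3 W/m².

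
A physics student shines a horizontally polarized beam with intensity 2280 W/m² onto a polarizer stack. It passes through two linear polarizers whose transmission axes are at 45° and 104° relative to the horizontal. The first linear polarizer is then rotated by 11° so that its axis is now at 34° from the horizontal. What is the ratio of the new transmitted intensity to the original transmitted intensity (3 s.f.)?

I_new/I_old ≈ 0.606

Before rotation:
I₁ = I₀ cos²(45° − 0°) = I₀ cos²(45°) = 0.5 I₀.
I₂ = I₁ cos²(104° − 45°) = 0.5 I₀ · cos²(59°) = 0.1326 I₀.
After rotation:
I₁ = I₀ cos²(34° − 0°) = I₀ cos²(34°) = 0.6873 I₀.
I₂ = I₁ cos²(104° − 34°) = 0.6873 I₀ · cos²(70°) = 0.0804 I₀.
Ratio = 0.0804 / 0.1326 = 0.6062.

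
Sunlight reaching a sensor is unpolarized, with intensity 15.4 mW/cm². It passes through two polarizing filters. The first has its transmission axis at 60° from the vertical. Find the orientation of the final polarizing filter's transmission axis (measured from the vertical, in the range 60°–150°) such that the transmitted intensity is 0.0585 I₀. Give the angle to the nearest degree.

θ ≈ 130°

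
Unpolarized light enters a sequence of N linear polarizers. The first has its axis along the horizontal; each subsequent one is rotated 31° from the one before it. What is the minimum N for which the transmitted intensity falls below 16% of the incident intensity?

N = 5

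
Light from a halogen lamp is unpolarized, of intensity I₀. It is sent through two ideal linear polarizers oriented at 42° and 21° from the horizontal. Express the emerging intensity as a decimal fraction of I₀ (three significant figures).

≈ 0.436 I₀

Unpolarized light through the first polarizer → I₁ = ½ I₀, now polarized at 42°.
I₂ = I₁ cos²(21° − 42°) = 0.5 I₀ · cos²(21°) = 0.4358 I₀.
Transmitted fraction = 0.4358.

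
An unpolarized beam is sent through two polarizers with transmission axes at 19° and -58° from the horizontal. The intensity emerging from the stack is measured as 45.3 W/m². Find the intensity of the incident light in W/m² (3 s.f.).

I₀ ≈ 1790 W/m²

Unpolarized light through the first polarizer → I₁ = ½ I₀, now polarized at 19°.
I₂ = I₁ cos²(-58° − 19°) = 0.5 I₀ · cos²(77°) = 0.0253 I₀.
So 45.3 W/m² = 0.0253 I₀, giving I₀ = 45.3/0.0253 = 1790 W/m².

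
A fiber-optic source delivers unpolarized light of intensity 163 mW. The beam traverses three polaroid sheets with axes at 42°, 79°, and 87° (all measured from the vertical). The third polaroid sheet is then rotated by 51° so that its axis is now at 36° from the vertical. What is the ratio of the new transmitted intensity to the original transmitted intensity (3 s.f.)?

Before rotation:
Unpolarized light through the first polarizer → I₁ = ½ I₀, now polarized at 42°.
I₂ = I₁ cos²(79° − 42°) = 0.5 I₀ · cos²(37°) = 0.3189 I₀.
I₃ = I₂ cos²(87° − 79°) = 0.3189 I₀ · cos²(8°) = 0.3127 I₀.
After rotation:
Unpolarized light through the first polarizer → I₁ = ½ I₀, now polarized at 42°.
I₂ = I₁ cos²(79° − 42°) = 0.5 I₀ · cos²(37°) = 0.3189 I₀.
I₃ = I₂ cos²(36° − 79°) = 0.3189 I₀ · cos²(43°) = 0.1706 I₀.
Ratio = 0.1706 / 0.3127 = 0.5454.

I_new/I_old ≈ 0.545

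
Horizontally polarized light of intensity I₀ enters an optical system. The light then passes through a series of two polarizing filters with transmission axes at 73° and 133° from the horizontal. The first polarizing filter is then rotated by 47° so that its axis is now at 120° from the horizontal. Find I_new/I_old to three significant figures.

Before rotation:
I₁ = I₀ cos²(73° − 0°) = I₀ cos²(73°) = 0.08548 I₀.
I₂ = I₁ cos²(133° − 73°) = 0.08548 I₀ · cos²(60°) = 0.02137 I₀.
After rotation:
I₁ = I₀ cos²(120° − 0°) = I₀ cos²(60°) = 0.25 I₀.
I₂ = I₁ cos²(133° − 120°) = 0.25 I₀ · cos²(13°) = 0.2373 I₀.
Ratio = 0.2373 / 0.02137 = 11.11.

I_new/I_old ≈ 11.1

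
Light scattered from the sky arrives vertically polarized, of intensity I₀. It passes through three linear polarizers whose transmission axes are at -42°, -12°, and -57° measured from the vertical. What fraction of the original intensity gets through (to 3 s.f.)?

≈ 0.207 I₀

I₁ = I₀ cos²(-42° − 0°) = I₀ cos²(42°) = 0.5523 I₀.
I₂ = I₁ cos²(-12° + 42°) = 0.5523 I₀ · cos²(30°) = 0.4142 I₀.
I₃ = I₂ cos²(-57° + 12°) = 0.4142 I₀ · cos²(45°) = 0.2071 I₀.
Transmitted fraction = 0.2071.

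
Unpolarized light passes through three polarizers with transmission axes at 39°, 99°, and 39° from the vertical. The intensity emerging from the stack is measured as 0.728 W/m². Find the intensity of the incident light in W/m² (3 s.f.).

Unpolarized light through the first polarizer → I₁ = ½ I₀, now polarized at 39°.
I₂ = I₁ cos²(99° − 39°) = 0.5 I₀ · cos²(60°) = 0.125 I₀.
I₃ = I₂ cos²(39° − 99°) = 0.125 I₀ · cos²(60°) = 0.03125 I₀.
So 0.728 W/m² = 0.03125 I₀, giving I₀ = 0.728/0.03125 = 23.3 W/m².

I₀ ≈ 23.3 W/m²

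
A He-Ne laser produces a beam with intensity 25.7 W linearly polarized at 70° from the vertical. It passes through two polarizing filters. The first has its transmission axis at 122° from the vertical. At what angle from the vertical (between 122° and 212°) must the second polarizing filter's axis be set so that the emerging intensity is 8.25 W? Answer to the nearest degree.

By Malus's law, I₁ = I₀ cos²(122° − 70°) = I₀ cos²(52°) = 0.379 I₀.
Target fraction: 8.25 / 25.7 W = 0.321 of I₀.
Need I₂/I₀ = 0.321, so cos²(θ − 122°) = 0.321 / 0.379 = 0.8469.
θ − 122° = arccos(√0.8469) = 23.0°, giving θ ≈ 122 + 23.0 = 145.0°.

θ ≈ 145°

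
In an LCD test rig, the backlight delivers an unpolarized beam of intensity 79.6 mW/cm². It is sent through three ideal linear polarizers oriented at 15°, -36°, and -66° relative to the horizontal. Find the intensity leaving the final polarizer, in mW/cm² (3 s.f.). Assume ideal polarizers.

Unpolarized light through the first polarizer → I₁ = 79.6 mW/cm²/2 = 39.8 mW/cm², polarized at 15°.
I₂ = I₁ · cos²(51°) = 39.8 · 0.396 = 15.76 mW/cm².
I₃ = I₂ · cos²(30°) = 15.76 · 0.75 = 11.82 mW/cm².

I ≈ 11.8 mW/cm²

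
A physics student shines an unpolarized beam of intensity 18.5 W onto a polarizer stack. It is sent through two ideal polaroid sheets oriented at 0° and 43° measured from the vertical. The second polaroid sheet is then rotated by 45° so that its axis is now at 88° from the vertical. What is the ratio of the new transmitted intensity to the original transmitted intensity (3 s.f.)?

I_new/I_old ≈ 0.00228

Before rotation:
Unpolarized light through the first polarizer → I₁ = ½ I₀, now polarized at 0°.
I₂ = I₁ cos²(43° − 0°) = 0.5 I₀ · cos²(43°) = 0.2674 I₀.
After rotation:
Unpolarized light through the first polarizer → I₁ = ½ I₀, now polarized at 0°.
I₂ = I₁ cos²(88° − 0°) = 0.5 I₀ · cos²(88°) = 0.000609 I₀.
Ratio = 0.000609 / 0.2674 = 0.002277.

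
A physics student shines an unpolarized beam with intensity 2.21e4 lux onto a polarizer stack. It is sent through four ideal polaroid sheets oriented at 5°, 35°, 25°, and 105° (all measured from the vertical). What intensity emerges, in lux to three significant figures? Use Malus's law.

Unpolarized light through the first polarizer → I₁ = 2.21e4 lux/2 = 1.105e+04 lux, polarized at 5°.
I₂ = I₁ · cos²(30°) = 1.105e+04 · 0.75 = 8288 lux.
I₃ = I₂ · cos²(10°) = 8288 · 0.9698 = 8038 lux.
I₄ = I₃ · cos²(80°) = 8038 · 0.03015 = 242.4 lux.

I ≈ 242 lux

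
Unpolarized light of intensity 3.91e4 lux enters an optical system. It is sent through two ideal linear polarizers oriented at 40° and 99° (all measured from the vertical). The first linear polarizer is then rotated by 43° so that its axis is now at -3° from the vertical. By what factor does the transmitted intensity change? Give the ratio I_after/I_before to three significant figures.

Before rotation:
Unpolarized light through the first polarizer → I₁ = ½ I₀, now polarized at 40°.
I₂ = I₁ cos²(99° − 40°) = 0.5 I₀ · cos²(59°) = 0.1326 I₀.
After rotation:
Unpolarized light through the first polarizer → I₁ = ½ I₀, now polarized at -3°.
Angle between axes 1 and 2: 78°. I₂ = 0.5 I₀ · cos²(78°) = 0.02161 I₀.
Ratio = 0.02161 / 0.1326 = 0.163.

I_new/I_old ≈ 0.163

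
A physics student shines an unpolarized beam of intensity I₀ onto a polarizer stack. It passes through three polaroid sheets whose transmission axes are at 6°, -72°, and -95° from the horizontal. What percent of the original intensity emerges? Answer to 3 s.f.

Unpolarized light through the first polarizer → I₁ = ½ I₀, now polarized at 6°.
I₂ = I₁ cos²(-72° − 6°) = 0.5 I₀ · cos²(78°) = 0.02161 I₀.
I₃ = I₂ cos²(-95° + 72°) = 0.02161 I₀ · cos²(23°) = 0.01831 I₀.
That is 1.831% of the incident intensity.

≈ 1.83%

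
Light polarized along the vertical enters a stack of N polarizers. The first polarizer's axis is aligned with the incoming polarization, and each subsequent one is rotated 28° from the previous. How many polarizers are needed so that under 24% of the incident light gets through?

N = 7

First polarizer is aligned with the polarization: full transmission.
Each further stage multiplies by cos²(28°) = 0.7796.
After N polarizers: T = 0.7796^(N−1). Require T < 0.24 ⇒ N−1 > ln(0.24)/ln(0.7796) = 5.73, so N−1 ≥ 6 and N = 7.
Check: N=7 gives T = 0.2245 < 0.24; N=6 gives T = 0.288.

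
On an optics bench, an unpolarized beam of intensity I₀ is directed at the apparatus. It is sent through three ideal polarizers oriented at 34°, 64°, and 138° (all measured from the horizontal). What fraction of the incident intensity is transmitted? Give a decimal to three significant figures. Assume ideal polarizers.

≈ 0.0285 I₀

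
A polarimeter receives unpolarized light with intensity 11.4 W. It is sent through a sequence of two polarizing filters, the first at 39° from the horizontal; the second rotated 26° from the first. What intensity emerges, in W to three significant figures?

Unpolarized light through the first polarizer → I₁ = 11.4 W/2 = 5.7 W, polarized at 39°.
I₂ = I₁ · cos²(26°) = 5.7 · 0.8078 = 4.605 W.

I ≈ 4.60 W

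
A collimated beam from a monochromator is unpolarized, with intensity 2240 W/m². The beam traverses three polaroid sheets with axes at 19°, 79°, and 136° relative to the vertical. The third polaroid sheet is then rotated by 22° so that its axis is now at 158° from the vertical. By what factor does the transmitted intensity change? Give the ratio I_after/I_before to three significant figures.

I_new/I_old ≈ 0.123

Before rotation:
Unpolarized light through the first polarizer → I₁ = ½ I₀, now polarized at 19°.
I₂ = I₁ cos²(79° − 19°) = 0.5 I₀ · cos²(60°) = 0.125 I₀.
I₃ = I₂ cos²(136° − 79°) = 0.125 I₀ · cos²(57°) = 0.03708 I₀.
After rotation:
Unpolarized light through the first polarizer → I₁ = ½ I₀, now polarized at 19°.
I₂ = I₁ cos²(79° − 19°) = 0.5 I₀ · cos²(60°) = 0.125 I₀.
I₃ = I₂ cos²(158° − 79°) = 0.125 I₀ · cos²(79°) = 0.004551 I₀.
Ratio = 0.004551 / 0.03708 = 0.1227.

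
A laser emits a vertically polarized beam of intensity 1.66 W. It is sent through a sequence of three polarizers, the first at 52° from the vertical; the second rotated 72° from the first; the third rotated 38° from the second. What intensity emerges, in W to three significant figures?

I ≈ 0.0373 W

I₁ = 1.66 W · cos²(52°) = 0.6292 W.
I₂ = I₁ · cos²(72°) = 0.6292 · 0.09549 = 0.06008 W.
I₃ = I₂ · cos²(38°) = 0.06008 · 0.621 = 0.03731 W.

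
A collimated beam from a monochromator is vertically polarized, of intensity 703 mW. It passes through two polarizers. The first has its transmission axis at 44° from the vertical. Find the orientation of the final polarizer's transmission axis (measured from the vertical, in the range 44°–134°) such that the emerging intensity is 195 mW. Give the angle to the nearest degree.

θ ≈ 87°

I₁ = I₀ cos²(44° − 0°) = I₀ cos²(44°) = 0.5174 I₀.
Target fraction: 195 / 703 mW = 0.2774 of I₀.
Need I₂/I₀ = 0.2774, so cos²(θ − 44°) = 0.2774 / 0.5174 = 0.5361.
θ − 44° = arccos(√0.5361) = 42.9°, giving θ ≈ 44 + 42.9 = 86.9°.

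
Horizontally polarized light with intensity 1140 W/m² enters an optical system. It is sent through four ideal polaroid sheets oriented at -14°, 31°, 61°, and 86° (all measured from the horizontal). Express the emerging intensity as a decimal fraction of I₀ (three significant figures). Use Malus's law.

I/I₀ ≈ 0.290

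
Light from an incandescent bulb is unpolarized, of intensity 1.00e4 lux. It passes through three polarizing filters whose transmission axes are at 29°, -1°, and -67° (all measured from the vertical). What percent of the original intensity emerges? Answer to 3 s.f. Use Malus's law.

≈ 6.20%

Unpolarized light through the first polarizer → I₁ = 1.00e4 lux/2 = 5000 lux, polarized at 29°.
I₂ = I₁ · cos²(30°) = 5000 · 0.75 = 3750 lux.
I₃ = I₂ · cos²(66°) = 3750 · 0.1654 = 620.4 lux.
That is 6.204% of the incident intensity.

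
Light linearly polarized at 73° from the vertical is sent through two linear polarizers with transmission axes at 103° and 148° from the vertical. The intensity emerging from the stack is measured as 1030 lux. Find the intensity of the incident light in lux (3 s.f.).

I₀ ≈ 2750 lux

By Malus's law, I₁ = I₀ cos²(103° − 73°) = I₀ cos²(30°) = 0.75 I₀.
I₂ = I₁ cos²(148° − 103°) = 0.75 I₀ · cos²(45°) = 0.375 I₀.
So 1030 lux = 0.375 I₀, giving I₀ = 1030/0.375 = 2747 lux.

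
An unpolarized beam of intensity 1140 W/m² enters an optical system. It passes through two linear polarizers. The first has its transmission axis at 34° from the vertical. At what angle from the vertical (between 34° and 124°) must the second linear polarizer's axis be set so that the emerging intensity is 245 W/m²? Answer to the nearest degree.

Unpolarized light through the first polarizer → I₁ = ½ I₀, now polarized at 34°.
Target fraction: 245 / 1140 W/m² = 0.2149 of I₀.
Need I₂/I₀ = 0.2149, so cos²(θ − 34°) = 0.2149 / 0.5 = 0.4298.
θ − 34° = arccos(√0.4298) = 49.0°, giving θ ≈ 34 + 49.0 = 83.0°.

θ ≈ 83°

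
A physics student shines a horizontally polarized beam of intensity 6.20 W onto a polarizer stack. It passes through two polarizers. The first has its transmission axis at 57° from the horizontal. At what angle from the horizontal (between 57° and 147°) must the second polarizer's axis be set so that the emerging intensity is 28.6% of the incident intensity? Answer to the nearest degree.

I₁ = I₀ cos²(57° − 0°) = I₀ cos²(57°) = 0.2966 I₀.
Need I₂/I₀ = 0.286, so cos²(θ − 57°) = 0.286 / 0.2966 = 0.9642.
θ − 57° = arccos(√0.9642) = 10.9°, giving θ ≈ 57 + 10.9 = 67.9°.

θ ≈ 68°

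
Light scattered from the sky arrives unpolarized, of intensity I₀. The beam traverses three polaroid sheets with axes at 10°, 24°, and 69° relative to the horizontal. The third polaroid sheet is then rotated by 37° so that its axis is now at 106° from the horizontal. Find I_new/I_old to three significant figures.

Before rotation:
Unpolarized light through the first polarizer → I₁ = ½ I₀, now polarized at 10°.
I₂ = I₁ cos²(24° − 10°) = 0.5 I₀ · cos²(14°) = 0.4707 I₀.
I₃ = I₂ cos²(69° − 24°) = 0.4707 I₀ · cos²(45°) = 0.2354 I₀.
After rotation:
Unpolarized light through the first polarizer → I₁ = ½ I₀, now polarized at 10°.
I₂ = I₁ cos²(24° − 10°) = 0.5 I₀ · cos²(14°) = 0.4707 I₀.
I₃ = I₂ cos²(106° − 24°) = 0.4707 I₀ · cos²(82°) = 0.009118 I₀.
Ratio = 0.009118 / 0.2354 = 0.03874.

I_new/I_old ≈ 0.0387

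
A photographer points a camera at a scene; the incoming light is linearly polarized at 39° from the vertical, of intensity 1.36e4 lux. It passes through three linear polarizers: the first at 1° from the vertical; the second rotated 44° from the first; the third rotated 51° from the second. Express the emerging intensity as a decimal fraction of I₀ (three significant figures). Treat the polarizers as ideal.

I/I₀ ≈ 0.127

I₁ = 1.36e4 lux · cos²(38°) = 8445 lux.
I₂ = I₁ · cos²(44°) = 8445 · 0.5174 = 4370 lux.
I₃ = I₂ · cos²(51°) = 4370 · 0.396 = 1731 lux.
Transmitted fraction = 0.1273.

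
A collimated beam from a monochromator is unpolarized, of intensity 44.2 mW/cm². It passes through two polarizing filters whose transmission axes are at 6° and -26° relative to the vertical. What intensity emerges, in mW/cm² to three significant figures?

Unpolarized light through the first polarizer → I₁ = 44.2 mW/cm²/2 = 22.1 mW/cm², polarized at 6°.
I₂ = I₁ · cos²(32°) = 22.1 · 0.7192 = 15.89 mW/cm².

I ≈ 15.9 mW/cm²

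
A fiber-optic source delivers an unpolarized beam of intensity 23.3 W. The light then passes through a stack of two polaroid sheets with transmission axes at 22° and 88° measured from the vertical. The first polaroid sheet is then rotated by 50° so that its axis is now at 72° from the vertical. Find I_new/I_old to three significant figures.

I_new/I_old ≈ 5.59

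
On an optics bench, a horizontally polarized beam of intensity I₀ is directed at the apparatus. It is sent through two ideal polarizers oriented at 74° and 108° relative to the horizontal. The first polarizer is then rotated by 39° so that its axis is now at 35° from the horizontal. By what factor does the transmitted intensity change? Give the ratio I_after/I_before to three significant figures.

I_new/I_old ≈ 1.10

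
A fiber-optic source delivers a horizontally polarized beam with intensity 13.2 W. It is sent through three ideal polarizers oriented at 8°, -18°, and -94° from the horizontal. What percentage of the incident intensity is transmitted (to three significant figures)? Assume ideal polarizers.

By Malus's law, I₁ = 13.2 W · cos²(8°) = 12.94 W.
I₂ = I₁ · cos²(26°) = 12.94 · 0.8078 = 10.46 W.
I₃ = I₂ · cos²(76°) = 10.46 · 0.05853 = 0.612 W.
That is 4.636% of the incident intensity.

≈ 4.64%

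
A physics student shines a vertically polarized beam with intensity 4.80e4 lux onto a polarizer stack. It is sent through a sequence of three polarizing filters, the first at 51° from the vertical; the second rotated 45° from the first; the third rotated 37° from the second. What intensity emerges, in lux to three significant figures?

I ≈ 6060 lux

I₁ = 4.80e4 lux · cos²(51°) = 1.901e+04 lux.
I₂ = I₁ · cos²(45°) = 1.901e+04 · 0.5 = 9505 lux.
I₃ = I₂ · cos²(37°) = 9505 · 0.6378 = 6063 lux.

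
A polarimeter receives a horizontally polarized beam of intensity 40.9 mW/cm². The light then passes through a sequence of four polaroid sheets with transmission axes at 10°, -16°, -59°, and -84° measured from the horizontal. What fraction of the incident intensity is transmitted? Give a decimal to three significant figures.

I/I₀ ≈ 0.344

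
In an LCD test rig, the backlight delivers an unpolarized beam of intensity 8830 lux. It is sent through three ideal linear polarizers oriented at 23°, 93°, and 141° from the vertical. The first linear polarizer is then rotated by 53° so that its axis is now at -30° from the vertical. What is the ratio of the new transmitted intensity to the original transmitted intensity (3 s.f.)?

I_new/I_old ≈ 2.54

Before rotation:
Unpolarized light through the first polarizer → I₁ = ½ I₀, now polarized at 23°.
I₂ = I₁ cos²(93° − 23°) = 0.5 I₀ · cos²(70°) = 0.05849 I₀.
I₃ = I₂ cos²(141° − 93°) = 0.05849 I₀ · cos²(48°) = 0.02619 I₀.
After rotation:
Unpolarized light through the first polarizer → I₁ = ½ I₀, now polarized at -30°.
Angle between axes 1 and 2: 57°. I₂ = 0.5 I₀ · cos²(57°) = 0.1483 I₀.
I₃ = I₂ cos²(141° − 93°) = 0.1483 I₀ · cos²(48°) = 0.06641 I₀.
Ratio = 0.06641 / 0.02619 = 2.536.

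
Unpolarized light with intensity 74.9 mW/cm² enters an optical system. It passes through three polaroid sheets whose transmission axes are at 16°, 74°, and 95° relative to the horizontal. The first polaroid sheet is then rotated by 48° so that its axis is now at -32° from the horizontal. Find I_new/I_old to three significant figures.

I_new/I_old ≈ 0.271

Before rotation:
Unpolarized light through the first polarizer → I₁ = ½ I₀, now polarized at 16°.
I₂ = I₁ cos²(74° − 16°) = 0.5 I₀ · cos²(58°) = 0.1404 I₀.
I₃ = I₂ cos²(95° − 74°) = 0.1404 I₀ · cos²(21°) = 0.1224 I₀.
After rotation:
Unpolarized light through the first polarizer → I₁ = ½ I₀, now polarized at -32°.
Angle between axes 1 and 2: 74°. I₂ = 0.5 I₀ · cos²(74°) = 0.03799 I₀.
I₃ = I₂ cos²(95° − 74°) = 0.03799 I₀ · cos²(21°) = 0.03311 I₀.
Ratio = 0.03311 / 0.1224 = 0.2706.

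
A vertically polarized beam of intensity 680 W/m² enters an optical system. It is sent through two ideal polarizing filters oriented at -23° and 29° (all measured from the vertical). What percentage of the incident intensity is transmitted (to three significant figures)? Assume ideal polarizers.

≈ 32.1%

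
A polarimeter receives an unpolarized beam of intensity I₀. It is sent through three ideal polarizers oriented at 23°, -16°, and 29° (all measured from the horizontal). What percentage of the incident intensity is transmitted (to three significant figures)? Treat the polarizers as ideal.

≈ 15.1%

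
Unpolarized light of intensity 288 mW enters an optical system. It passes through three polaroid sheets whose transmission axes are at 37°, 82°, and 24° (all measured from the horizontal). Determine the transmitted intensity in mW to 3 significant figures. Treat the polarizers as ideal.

Unpolarized light through the first polarizer → I₁ = 288 mW/2 = 144 mW, polarized at 37°.
I₂ = I₁ · cos²(45°) = 144 · 0.5 = 72 mW.
I₃ = I₂ · cos²(58°) = 72 · 0.2808 = 20.22 mW.

I ≈ 20.2 mW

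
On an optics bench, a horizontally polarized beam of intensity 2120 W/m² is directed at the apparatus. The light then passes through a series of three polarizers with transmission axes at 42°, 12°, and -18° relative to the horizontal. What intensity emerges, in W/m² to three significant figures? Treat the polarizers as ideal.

By Malus's law, I₁ = 2120 W/m² · cos²(42°) = 1171 W/m².
I₂ = I₁ · cos²(30°) = 1171 · 0.75 = 878.1 W/m².
I₃ = I₂ · cos²(30°) = 878.1 · 0.75 = 658.6 W/m².

I ≈ 659 W/m²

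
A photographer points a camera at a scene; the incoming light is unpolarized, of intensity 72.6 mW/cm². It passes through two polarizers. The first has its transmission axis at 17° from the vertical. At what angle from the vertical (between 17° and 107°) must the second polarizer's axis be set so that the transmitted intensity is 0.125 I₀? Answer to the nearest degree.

Unpolarized light through the first polarizer → I₁ = ½ I₀, now polarized at 17°.
Need I₂/I₀ = 0.125, so cos²(θ − 17°) = 0.125 / 0.5 = 0.25.
θ − 17° = arccos(√0.25) = 60.0°, giving θ ≈ 17 + 60.0 = 77.0°.

θ ≈ 77°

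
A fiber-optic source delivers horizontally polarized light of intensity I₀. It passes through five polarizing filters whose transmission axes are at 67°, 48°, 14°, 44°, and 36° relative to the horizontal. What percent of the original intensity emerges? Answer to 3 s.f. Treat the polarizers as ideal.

By Malus's law, I₁ = I₀ cos²(67° − 0°) = I₀ cos²(67°) = 0.1527 I₀.
I₂ = I₁ cos²(48° − 67°) = 0.1527 I₀ · cos²(19°) = 0.1365 I₀.
I₃ = I₂ cos²(14° − 48°) = 0.1365 I₀ · cos²(34°) = 0.09381 I₀.
I₄ = I₃ cos²(44° − 14°) = 0.09381 I₀ · cos²(30°) = 0.07036 I₀.
I₅ = I₄ cos²(36° − 44°) = 0.07036 I₀ · cos²(8°) = 0.06899 I₀.
That is 6.899% of the incident intensity.

≈ 6.90%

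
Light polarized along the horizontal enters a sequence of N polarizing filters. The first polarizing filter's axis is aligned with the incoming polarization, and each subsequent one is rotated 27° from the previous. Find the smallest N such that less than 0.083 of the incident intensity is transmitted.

N = 12

First polarizer is aligned with the polarization: full transmission.
Each further stage multiplies by cos²(27°) = 0.7939.
After N polarizers: T = 0.7939^(N−1). Require T < 0.083 ⇒ N−1 > ln(0.083)/ln(0.7939) = 10.78, so N−1 ≥ 11 and N = 12.
Check: N=12 gives T = 0.07895 < 0.083; N=11 gives T = 0.09945.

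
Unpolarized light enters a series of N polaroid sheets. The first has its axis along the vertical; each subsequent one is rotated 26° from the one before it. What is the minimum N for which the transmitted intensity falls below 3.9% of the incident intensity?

N = 13

First polarizer halves the unpolarized light: factor 1/2.
Each further stage multiplies by cos²(26°) = 0.8078.
After N polarizers: T = 0.5·0.8078^(N−1). Require T < 0.039 ⇒ N−1 > ln(0.039/0.5)/ln(0.8078) = 11.95, so N−1 ≥ 12 and N = 13.
Check: N=13 gives T = 0.03862 < 0.039; N=12 gives T = 0.04781.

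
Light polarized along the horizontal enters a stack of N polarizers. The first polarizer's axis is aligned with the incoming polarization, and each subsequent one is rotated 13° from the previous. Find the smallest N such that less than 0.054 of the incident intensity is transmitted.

First polarizer is aligned with the polarization: full transmission.
Each further stage multiplies by cos²(13°) = 0.9494.
After N polarizers: T = 0.9494^(N−1). Require T < 0.054 ⇒ N−1 > ln(0.054)/ln(0.9494) = 56.21, so N−1 ≥ 57 and N = 58.
Check: N=58 gives T = 0.05182 < 0.054; N=57 gives T = 0.05459.

N = 58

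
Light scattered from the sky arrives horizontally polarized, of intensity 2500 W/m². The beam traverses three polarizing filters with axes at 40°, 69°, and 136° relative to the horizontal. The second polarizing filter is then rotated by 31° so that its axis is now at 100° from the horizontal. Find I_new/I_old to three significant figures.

I_new/I_old ≈ 1.40

Before rotation:
By Malus's law, I₁ = I₀ cos²(40° − 0°) = I₀ cos²(40°) = 0.5868 I₀.
I₂ = I₁ cos²(69° − 40°) = 0.5868 I₀ · cos²(29°) = 0.4489 I₀.
I₃ = I₂ cos²(136° − 69°) = 0.4489 I₀ · cos²(67°) = 0.06853 I₀.
After rotation:
I₁ = I₀ cos²(40° − 0°) = I₀ cos²(40°) = 0.5868 I₀.
I₂ = I₁ cos²(100° − 40°) = 0.5868 I₀ · cos²(60°) = 0.1467 I₀.
I₃ = I₂ cos²(136° − 100°) = 0.1467 I₀ · cos²(36°) = 0.09602 I₀.
Ratio = 0.09602 / 0.06853 = 1.401.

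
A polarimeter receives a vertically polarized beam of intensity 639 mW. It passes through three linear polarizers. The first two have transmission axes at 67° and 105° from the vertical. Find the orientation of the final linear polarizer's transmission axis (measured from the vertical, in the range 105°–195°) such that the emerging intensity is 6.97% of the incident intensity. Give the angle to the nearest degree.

θ ≈ 136°

I₁ = I₀ cos²(67° − 0°) = I₀ cos²(67°) = 0.1527 I₀.
I₂ = I₁ cos²(105° − 67°) = 0.1527 I₀ · cos²(38°) = 0.0948 I₀.
Need I₃/I₀ = 0.0697, so cos²(θ − 105°) = 0.0697 / 0.0948 = 0.7352.
θ − 105° = arccos(√0.7352) = 31.0°, giving θ ≈ 105 + 31.0 = 136.0°.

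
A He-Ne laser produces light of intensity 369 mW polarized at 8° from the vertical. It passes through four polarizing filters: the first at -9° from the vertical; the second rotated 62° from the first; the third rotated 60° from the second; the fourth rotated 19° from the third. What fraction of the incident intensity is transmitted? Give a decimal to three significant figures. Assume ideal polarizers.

I/I₀ ≈ 0.0450

I₁ = 369 mW · cos²(17°) = 337.5 mW.
I₂ = I₁ · cos²(62°) = 337.5 · 0.2204 = 74.38 mW.
I₃ = I₂ · cos²(60°) = 74.38 · 0.25 = 18.59 mW.
I₄ = I₃ · cos²(19°) = 18.59 · 0.894 = 16.62 mW.
Transmitted fraction = 0.04505.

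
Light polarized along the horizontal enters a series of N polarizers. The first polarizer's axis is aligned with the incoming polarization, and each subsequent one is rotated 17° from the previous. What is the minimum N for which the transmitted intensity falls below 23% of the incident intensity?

N = 18

First polarizer is aligned with the polarization: full transmission.
Each further stage multiplies by cos²(17°) = 0.9145.
After N polarizers: T = 0.9145^(N−1). Require T < 0.23 ⇒ N−1 > ln(0.23)/ln(0.9145) = 16.45, so N−1 ≥ 17 and N = 18.
Check: N=18 gives T = 0.2189 < 0.23; N=17 gives T = 0.2394.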